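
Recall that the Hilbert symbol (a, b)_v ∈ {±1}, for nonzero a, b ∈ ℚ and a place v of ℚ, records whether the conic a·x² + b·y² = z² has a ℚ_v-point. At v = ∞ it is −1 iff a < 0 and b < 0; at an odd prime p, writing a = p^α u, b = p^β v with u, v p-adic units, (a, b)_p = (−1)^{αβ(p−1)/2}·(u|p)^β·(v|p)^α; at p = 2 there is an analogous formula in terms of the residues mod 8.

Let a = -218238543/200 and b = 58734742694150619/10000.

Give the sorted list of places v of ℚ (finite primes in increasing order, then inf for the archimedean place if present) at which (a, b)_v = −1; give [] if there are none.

Mod squares: a ≡ -66526, b ≡ 899. Check v ∈ {∞, 2, 3, 5, 29, 31, 37}.
v=3: a=3^8·(≡2), b=3^10·(≡2) mod 3; (2|3)=-1, (2|3)=-1; (−1)^{8·10·1}·(-1)^10·(-1)^8 = +1.
v=37: a=37^1·(≡6), b=37^2·(≡4) mod 37; (6|37)=-1, (4|37)=+1; (−1)^{1·2·18}·(-1)^2·(+1)^1 = +1.
v=5: a=5^-2·(≡4), b=5^-4·(≡4) mod 5; (4|5)=+1, (4|5)=+1; (−1)^{-2·-4·2}·(+1)^-4·(+1)^-2 = +1.
v=∞: -66526 < 0 and 899 > 0  ⇒  (a,b)_∞ = +1.
v=2: v_2(a)=-3, v_2(b)=-4; units ≡ 1, 3 (mod 8); ε·ε+αω+βω = 0·1+-3·1+-4·0 ≡ 1  ⇒  (a,b)_2 = -1.
v=29: a=29^1·(≡18), b=29^3·(≡10) mod 29; (18|29)=-1, (10|29)=-1; (−1)^{1·3·14}·(-1)^3·(-1)^1 = +1.
v=31: a=31^1·(≡26), b=31^3·(≡3) mod 31; (26|31)=-1, (3|31)=-1; (−1)^{1·3·15}·(-1)^3·(-1)^1 = -1.
(-66526, 899 / ℚ) ramifies at {2, 31}: a division algebra.

[2, 31]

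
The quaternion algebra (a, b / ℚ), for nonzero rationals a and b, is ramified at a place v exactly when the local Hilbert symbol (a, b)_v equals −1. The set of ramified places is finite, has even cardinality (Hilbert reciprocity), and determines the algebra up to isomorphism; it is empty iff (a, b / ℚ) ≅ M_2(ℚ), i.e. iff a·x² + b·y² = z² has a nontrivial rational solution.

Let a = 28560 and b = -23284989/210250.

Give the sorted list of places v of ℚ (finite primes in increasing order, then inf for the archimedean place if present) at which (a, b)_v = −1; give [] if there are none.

[7, 17]

(a, b) ≡ (1785, -210) mod (ℚ^×)²; places V = {2, 3, 5, 7, 13, 17, 29, ∞}.
(a,b)_13: α=0, u≡12; β=2, v≡6 (mod 13); (12|13)=+1, (6|13)=-1; sign (−1)^0·+1^2·-1^0 = +1.
(a,b)_17: α=1, u≡14; β=0, v≡12 (mod 17); (14|17)=-1, (12|17)=-1; sign (−1)^0·-1^0·-1^1 = -1.
(a,b)_7: α=1, u≡6; β=1, v≡3 (mod 7); (6|7)=-1, (3|7)=-1; sign (−1)^1·-1^1·-1^1 = -1.
(a,b)_5: α=1, u≡2; β=-3, v≡3 (mod 5); (2|5)=-1, (3|5)=-1; sign (−1)^0·-1^-3·-1^1 = +1.
(a,b)_∞: sgn(1785)=+, sgn(-210)=−, so +1.
(a,b)_2: α=4, β=-1; u≡1, v≡7 (mod 8); ε(u)ε(v)=0·1, αω(v)=4·0, βω(u)=-1·0; sum ≡ 0  ⇒  +1.
(a,b)_3: α=1, u≡1; β=9, v≡2 (mod 3); (1|3)=+1, (2|3)=-1; sign (−1)^1·+1^9·-1^1 = +1.
(a,b)_29: α=0, u≡24; β=-2, v≡7 (mod 29); (24|29)=+1, (7|29)=+1; sign (−1)^0·+1^-2·+1^0 = +1.
(1785, -210 / ℚ) ramifies at {7, 17}: a division algebra.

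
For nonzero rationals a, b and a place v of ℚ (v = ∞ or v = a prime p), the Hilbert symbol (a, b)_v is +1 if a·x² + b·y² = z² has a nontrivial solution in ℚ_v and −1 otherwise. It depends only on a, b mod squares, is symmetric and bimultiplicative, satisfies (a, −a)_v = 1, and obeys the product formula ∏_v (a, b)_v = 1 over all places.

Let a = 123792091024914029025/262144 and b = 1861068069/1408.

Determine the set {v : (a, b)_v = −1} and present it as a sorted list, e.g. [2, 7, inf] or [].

(a, b) ≡ (209, 10315822) mod (ℚ^×)²; places V = {2, 3, 5, 7, 11, 19, 23, 29, 37, ∞}.
(a,b)_3: α=8, u≡2; β=4, v≡1 (mod 3); (2|3)=-1, (1|3)=+1; sign (−1)^0·-1^4·+1^8 = +1.
(a,b)_19: α=1, u≡7; β=1, v≡2 (mod 19); (7|19)=+1, (2|19)=-1; sign (−1)^1·+1^1·-1^1 = +1.
(a,b)_∞: sgn(209)=+, sgn(10315822)=+, so +1.
(a,b)_37: α=2, u≡24; β=1, v≡21 (mod 37); (24|37)=-1, (21|37)=+1; sign (−1)^0·-1^1·+1^2 = -1.
(a,b)_7: α=2, u≡3; β=2, v≡3 (mod 7); (3|7)=-1, (3|7)=-1; sign (−1)^0·-1^2·-1^2 = +1.
(a,b)_23: α=2, u≡9; β=1, v≡5 (mod 23); (9|23)=+1, (5|23)=-1; sign (−1)^0·+1^1·-1^2 = +1.
(a,b)_5: α=2, u≡4; β=0, v≡3 (mod 5); (4|5)=+1, (3|5)=-1; sign (−1)^0·+1^0·-1^2 = +1.
(a,b)_29: α=2, u≡20; β=1, v≡25 (mod 29); (20|29)=+1, (25|29)=+1; sign (−1)^0·+1^1·+1^2 = +1.
(a,b)_11: α=3, u≡6; β=-1, v≡2 (mod 11); (6|11)=-1, (2|11)=-1; sign (−1)^1·-1^-1·-1^3 = -1.
(a,b)_2: α=-18, β=-7; u≡1, v≡7 (mod 8); ε(u)ε(v)=0·1, αω(v)=-18·0, βω(u)=-7·0; sum ≡ 0  ⇒  +1.
Ram(209, 10315822) = {11, 37}; no ℚ_11-point on the conic.

[11, 37]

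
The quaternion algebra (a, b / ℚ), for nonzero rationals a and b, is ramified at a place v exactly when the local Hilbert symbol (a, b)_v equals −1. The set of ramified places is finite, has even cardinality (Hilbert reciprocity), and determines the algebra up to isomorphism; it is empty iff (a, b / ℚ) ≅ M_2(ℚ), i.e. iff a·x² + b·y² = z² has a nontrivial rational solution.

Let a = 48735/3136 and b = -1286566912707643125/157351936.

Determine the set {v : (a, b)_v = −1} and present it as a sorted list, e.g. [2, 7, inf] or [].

Mod squares: a ≡ 15, b ≡ -741. Check v ∈ {∞, 2, 3, 5, 7, 13, 19}.
v=2: v_2(a)=-6, v_2(b)=-16; units ≡ 7, 3 (mod 8); ε·ε+αω+βω = 1·1+-6·1+-16·0 ≡ 1  ⇒  (a,b)_2 = -1.
v=19: a=19^2·(≡2), b=19^7·(≡2) mod 19; (2|19)=-1, (2|19)=-1; (−1)^{2·7·9}·(-1)^7·(-1)^2 = -1.
v=∞: 15 > 0 and -741 < 0  ⇒  (a,b)_∞ = +1.
v=3: a=3^3·(≡2), b=3^11·(≡2) mod 3; (2|3)=-1, (2|3)=-1; (−1)^{3·11·1}·(-1)^11·(-1)^3 = -1.
v=13: a=13^0·(≡8), b=13^1·(≡2) mod 13; (8|13)=-1, (2|13)=-1; (−1)^{0·1·6}·(-1)^1·(-1)^0 = -1.
v=7: a=7^-2·(≡1), b=7^-4·(≡4) mod 7; (1|7)=+1, (4|7)=+1; (−1)^{-2·-4·3}·(+1)^-4·(+1)^-2 = +1.
v=5: a=5^1·(≡2), b=5^4·(≡1) mod 5; (2|5)=-1, (1|5)=+1; (−1)^{1·4·2}·(-1)^4·(+1)^1 = +1.
|Ram(15, -741)| = 4, even; anisotropic at {2, 3, 13, 19}.

[2, 3, 13, 19]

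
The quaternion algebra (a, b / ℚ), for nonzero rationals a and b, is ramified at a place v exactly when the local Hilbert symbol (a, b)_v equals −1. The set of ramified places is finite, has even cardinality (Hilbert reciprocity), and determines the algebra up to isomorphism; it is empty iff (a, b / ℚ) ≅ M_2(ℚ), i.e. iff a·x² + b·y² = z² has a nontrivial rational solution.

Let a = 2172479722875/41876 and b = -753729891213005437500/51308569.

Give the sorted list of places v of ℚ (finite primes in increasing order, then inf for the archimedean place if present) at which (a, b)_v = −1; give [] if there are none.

[5, 23]

Mod squares: a ≡ 3335, b ≡ -23. Check v ∈ {∞, 2, 3, 5, 7, 11, 13, 17, 19, 23, 29}.
v=∞: 3335 > 0 and -23 < 0  ⇒  (a,b)_∞ = +1.
v=13: a=13^0·(≡11), b=13^-2·(≡3) mod 13; (11|13)=-1, (3|13)=+1; (−1)^{0·-2·6}·(-1)^-2·(+1)^0 = +1.
v=17: a=17^2·(≡5), b=17^4·(≡7) mod 17; (5|17)=-1, (7|17)=-1; (−1)^{2·4·8}·(-1)^4·(-1)^2 = +1.
v=19: a=19^-2·(≡10), b=19^-2·(≡13) mod 19; (10|19)=-1, (13|19)=-1; (−1)^{-2·-2·9}·(-1)^-2·(-1)^-2 = +1.
v=3: a=3^2·(≡2), b=3^2·(≡1) mod 3; (2|3)=-1, (1|3)=+1; (−1)^{2·2·1}·(-1)^2·(+1)^2 = +1.
v=2: v_2(a)=-2, v_2(b)=2; units ≡ 7, 1 (mod 8); ε·ε+αω+βω = 1·0+-2·0+2·0 ≡ 0  ⇒  (a,b)_2 = +1.
v=29: a=29^-1·(≡23), b=29^-2·(≡13) mod 29; (23|29)=+1, (13|29)=+1; (−1)^{-1·-2·14}·(+1)^-2·(+1)^-1 = +1.
v=23: a=23^1·(≡10), b=23^1·(≡10) mod 23; (10|23)=-1, (10|23)=-1; (−1)^{1·1·11}·(-1)^1·(-1)^1 = -1.
v=11: a=11^2·(≡6), b=11^2·(≡7) mod 11; (6|11)=-1, (7|11)=-1; (−1)^{2·2·5}·(-1)^2·(-1)^2 = +1.
v=5: a=5^3·(≡3), b=5^6·(≡3) mod 5; (3|5)=-1, (3|5)=-1; (−1)^{3·6·2}·(-1)^6·(-1)^3 = -1.
v=7: a=7^4·(≡6), b=7^8·(≡3) mod 7; (6|7)=-1, (3|7)=-1; (−1)^{4·8·3}·(-1)^8·(-1)^4 = +1.
(3335, -23 / ℚ) ramifies at {5, 23}: a division algebra.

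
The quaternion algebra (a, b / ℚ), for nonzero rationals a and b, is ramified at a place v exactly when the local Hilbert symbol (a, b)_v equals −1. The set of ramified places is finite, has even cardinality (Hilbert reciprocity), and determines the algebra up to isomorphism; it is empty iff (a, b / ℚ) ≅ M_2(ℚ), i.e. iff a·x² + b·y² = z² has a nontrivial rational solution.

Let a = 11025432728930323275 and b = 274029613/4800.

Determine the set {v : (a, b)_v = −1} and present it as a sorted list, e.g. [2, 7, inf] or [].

(a, b) ≡ (167739, 4864431) mod (ℚ^×)²; places V = {2, 3, 5, 11, 13, 17, 23, 29, ∞}.
(a,b)_∞: sgn(167739)=+, sgn(4864431)=+, so +1.
(a,b)_11: α=3, u≡1; β=1, v≡7 (mod 11); (1|11)=+1, (7|11)=-1; sign (−1)^1·+1^1·-1^3 = +1.
(a,b)_29: α=2, u≡17; β=1, v≡19 (mod 29); (17|29)=-1, (19|29)=-1; sign (−1)^0·-1^1·-1^2 = -1.
(a,b)_23: α=3, u≡18; β=1, v≡2 (mod 23); (18|23)=+1, (2|23)=+1; sign (−1)^1·+1^1·+1^3 = -1.
(a,b)_2: α=0, β=-6; u≡3, v≡7 (mod 8); ε(u)ε(v)=1·1, αω(v)=0·0, βω(u)=-6·1; sum ≡ 1  ⇒  -1.
(a,b)_3: α=1, u≡2; β=-1, v≡1 (mod 3); (2|3)=-1, (1|3)=+1; sign (−1)^1·-1^-1·+1^1 = +1.
(a,b)_13: α=3, u≡8; β=3, v≡11 (mod 13); (8|13)=-1, (11|13)=-1; sign (−1)^0·-1^3·-1^3 = +1.
(a,b)_5: α=2, u≡1; β=-2, v≡4 (mod 5); (1|5)=+1, (4|5)=+1; sign (−1)^0·+1^-2·+1^2 = +1.
(a,b)_17: α=3, u≡10; β=1, v≡1 (mod 17); (10|17)=-1, (1|17)=+1; sign (−1)^0·-1^1·+1^3 = -1.
(167739, 4864431 / ℚ) ramifies at {2, 17, 23, 29}: a division algebra.

[2, 17, 23, 29]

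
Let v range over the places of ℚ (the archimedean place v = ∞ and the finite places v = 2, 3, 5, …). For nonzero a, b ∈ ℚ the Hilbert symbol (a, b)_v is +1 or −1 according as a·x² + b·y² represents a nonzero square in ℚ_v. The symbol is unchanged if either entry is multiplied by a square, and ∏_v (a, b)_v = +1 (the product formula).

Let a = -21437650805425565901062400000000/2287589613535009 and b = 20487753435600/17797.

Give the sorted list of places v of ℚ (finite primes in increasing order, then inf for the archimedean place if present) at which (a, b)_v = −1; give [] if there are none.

(a, b) ≡ (-41, 78793) mod (ℚ^×)²; places V = {2, 3, 5, 7, 11, 13, 17, 19, 23, 29, 31, 37, 41, ∞}.
(a,b)_17: α=2, u≡5; β=2, v≡2 (mod 17); (5|17)=-1, (2|17)=+1; sign (−1)^0·-1^2·+1^2 = +1.
(a,b)_41: α=1, u≡8; β=0, v≡18 (mod 41); (8|41)=+1, (18|41)=+1; sign (−1)^0·+1^0·+1^1 = +1.
(a,b)_11: α=2, u≡9; β=1, v≡8 (mod 11); (9|11)=+1, (8|11)=-1; sign (−1)^0·+1^1·-1^2 = +1.
(a,b)_37: α=-4, u≡9; β=-2, v≡20 (mod 37); (9|37)=+1, (20|37)=-1; sign (−1)^0·+1^-2·-1^-4 = +1.
(a,b)_29: α=2, u≡11; β=1, v≡22 (mod 29); (11|29)=-1, (22|29)=+1; sign (−1)^0·-1^1·+1^2 = -1.
(a,b)_31: α=-2, u≡13; β=0, v≡22 (mod 31); (13|31)=-1, (22|31)=-1; sign (−1)^0·-1^0·-1^-2 = +1.
(a,b)_7: α=-4, u≡2; β=0, v≡1 (mod 7); (2|7)=+1, (1|7)=+1; sign (−1)^0·+1^0·+1^-4 = +1.
(a,b)_∞: sgn(-41)=−, sgn(78793)=+, so +1.
(a,b)_13: α=0, u≡11; β=-1, v≡12 (mod 13); (11|13)=-1, (12|13)=+1; sign (−1)^0·-1^-1·+1^0 = -1.
(a,b)_3: α=10, u≡1; β=4, v≡1 (mod 3); (1|3)=+1, (1|3)=+1; sign (−1)^0·+1^4·+1^10 = +1.
(a,b)_23: α=-2, u≡17; β=0, v≡3 (mod 23); (17|23)=-1, (3|23)=+1; sign (−1)^0·-1^0·+1^-2 = +1.
(a,b)_5: α=8, u≡4; β=2, v≡2 (mod 5); (4|5)=+1, (2|5)=-1; sign (−1)^0·+1^2·-1^8 = +1.
(a,b)_2: α=14, β=4; u≡7, v≡1 (mod 8); ε(u)ε(v)=1·0, αω(v)=14·0, βω(u)=4·0; sum ≡ 0  ⇒  +1.
(a,b)_19: α=6, u≡9; β=3, v≡7 (mod 19); (9|19)=+1, (7|19)=+1; sign (−1)^0·+1^3·+1^6 = +1.
Ram(-41, 78793) = {13, 29}; no ℚ_13-point on the conic.

[13, 29]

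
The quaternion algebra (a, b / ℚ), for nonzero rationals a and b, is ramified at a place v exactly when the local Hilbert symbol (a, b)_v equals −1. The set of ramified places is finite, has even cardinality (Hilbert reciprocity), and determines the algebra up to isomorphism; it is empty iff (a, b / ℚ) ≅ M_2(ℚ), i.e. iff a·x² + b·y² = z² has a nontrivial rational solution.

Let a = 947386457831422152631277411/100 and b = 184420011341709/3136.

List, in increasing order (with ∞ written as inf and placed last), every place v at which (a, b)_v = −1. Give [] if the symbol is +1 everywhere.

(a, b) ≡ (46139, 121249185629) mod (ℚ^×)²; places V = {2, 3, 5, 7, 11, 13, 17, 23, 29, 37, 43, 47, ∞}.
(a,b)_2: α=-2, β=-6; u≡3, v≡5 (mod 8); ε(u)ε(v)=1·0, αω(v)=-2·1, βω(u)=-6·1; sum ≡ 0  ⇒  +1.
(a,b)_3: α=0, u≡2; β=2, v≡2 (mod 3); (2|3)=-1, (2|3)=-1; sign (−1)^0·-1^2·-1^0 = +1.
(a,b)_43: α=3, u≡41; β=1, v≡10 (mod 43); (41|43)=+1, (10|43)=+1; sign (−1)^1·+1^1·+1^3 = -1.
(a,b)_29: α=3, u≡9; β=1, v≡27 (mod 29); (9|29)=+1, (27|29)=-1; sign (−1)^0·+1^1·-1^3 = -1.
(a,b)_11: α=0, u≡1; β=1, v≡1 (mod 11); (1|11)=+1, (1|11)=+1; sign (−1)^0·+1^1·+1^0 = +1.
(a,b)_∞: sgn(46139)=+, sgn(121249185629)=+, so +1.
(a,b)_13: α=4, u≡2; β=3, v≡8 (mod 13); (2|13)=-1, (8|13)=-1; sign (−1)^0·-1^3·-1^4 = -1.
(a,b)_7: α=0, u≡2; β=-2, v≡3 (mod 7); (2|7)=+1, (3|7)=-1; sign (−1)^0·+1^-2·-1^0 = +1.
(a,b)_23: α=2, u≡12; β=1, v≡6 (mod 23); (12|23)=+1, (6|23)=+1; sign (−1)^0·+1^1·+1^2 = +1.
(a,b)_17: α=2, u≡1; β=1, v≡2 (mod 17); (1|17)=+1, (2|17)=+1; sign (−1)^0·+1^1·+1^2 = +1.
(a,b)_47: α=2, u≡37; β=1, v≡10 (mod 47); (37|47)=+1, (10|47)=-1; sign (−1)^0·+1^1·-1^2 = +1.
(a,b)_37: α=3, u≡9; β=1, v≡22 (mod 37); (9|37)=+1, (22|37)=-1; sign (−1)^0·+1^1·-1^3 = -1.
(a,b)_5: α=-2, u≡4; β=0, v≡4 (mod 5); (4|5)=+1, (4|5)=+1; sign (−1)^0·+1^0·+1^-2 = +1.
|Ram(46139, 121249185629)| = 4, even; anisotropic at {13, 29, 37, 43}.

[13, 29, 37, 43]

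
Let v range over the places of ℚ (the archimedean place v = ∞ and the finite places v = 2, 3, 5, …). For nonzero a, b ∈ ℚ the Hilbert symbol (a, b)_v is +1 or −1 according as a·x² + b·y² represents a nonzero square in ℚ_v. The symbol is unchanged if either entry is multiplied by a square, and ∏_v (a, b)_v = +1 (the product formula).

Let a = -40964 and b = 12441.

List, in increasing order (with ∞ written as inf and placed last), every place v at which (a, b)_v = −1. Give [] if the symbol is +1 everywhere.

[11, 19]

Mod squares: a ≡ -209, b ≡ 12441. Check v ∈ {∞, 2, 3, 7, 11, 13, 19, 29}.
v=7: a=7^2·(≡4), b=7^0·(≡2) mod 7; (4|7)=+1, (2|7)=+1; (−1)^{2·0·3}·(+1)^0·(+1)^2 = +1.
v=13: a=13^0·(≡12), b=13^1·(≡8) mod 13; (12|13)=+1, (8|13)=-1; (−1)^{0·1·6}·(+1)^1·(-1)^0 = +1.
v=3: a=3^0·(≡1), b=3^1·(≡1) mod 3; (1|3)=+1, (1|3)=+1; (−1)^{0·1·1}·(+1)^1·(+1)^0 = +1.
v=2: v_2(a)=2, v_2(b)=0; units ≡ 7, 1 (mod 8); ε·ε+αω+βω = 1·0+2·0+0·0 ≡ 0  ⇒  (a,b)_2 = +1.
v=11: a=11^1·(≡5), b=11^1·(≡9) mod 11; (5|11)=+1, (9|11)=+1; (−1)^{1·1·5}·(+1)^1·(+1)^1 = -1.
v=∞: -209 < 0 and 12441 > 0  ⇒  (a,b)_∞ = +1.
v=19: a=19^1·(≡10), b=19^0·(≡15) mod 19; (10|19)=-1, (15|19)=-1; (−1)^{1·0·9}·(-1)^0·(-1)^1 = -1.
v=29: a=29^0·(≡13), b=29^1·(≡23) mod 29; (13|29)=+1, (23|29)=+1; (−1)^{0·1·14}·(+1)^1·(+1)^0 = +1.
(-209, 12441 / ℚ) ramifies at {11, 19}: a division algebra.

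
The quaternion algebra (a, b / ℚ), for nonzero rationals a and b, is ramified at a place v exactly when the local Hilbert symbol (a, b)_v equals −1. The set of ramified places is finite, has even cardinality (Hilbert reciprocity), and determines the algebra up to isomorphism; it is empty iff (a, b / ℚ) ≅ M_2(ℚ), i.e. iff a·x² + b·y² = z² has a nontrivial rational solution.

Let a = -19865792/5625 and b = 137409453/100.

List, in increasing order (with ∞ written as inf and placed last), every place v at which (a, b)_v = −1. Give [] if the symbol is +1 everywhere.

[]

(a, b) ≡ (-323, 1696413) mod (ℚ^×)²; places V = {2, 3, 5, 17, 19, 29, 31, 37, ∞}.
(a,b)_31: α=2, u≡7; β=1, v≡4 (mod 31); (7|31)=+1, (4|31)=+1; sign (−1)^0·+1^1·+1^2 = +1.
(a,b)_3: α=-2, u≡1; β=5, v≡1 (mod 3); (1|3)=+1, (1|3)=+1; sign (−1)^0·+1^5·+1^-2 = +1.
(a,b)_∞: sgn(-323)=−, sgn(1696413)=+, so +1.
(a,b)_29: α=0, u≡9; β=1, v≡16 (mod 29); (9|29)=+1, (16|29)=+1; sign (−1)^0·+1^1·+1^0 = +1.
(a,b)_2: α=6, β=-2; u≡5, v≡5 (mod 8); ε(u)ε(v)=0·0, αω(v)=6·1, βω(u)=-2·1; sum ≡ 0  ⇒  +1.
(a,b)_19: α=1, u≡2; β=0, v≡17 (mod 19); (2|19)=-1, (17|19)=+1; sign (−1)^0·-1^0·+1^1 = +1.
(a,b)_5: α=-4, u≡2; β=-2, v≡2 (mod 5); (2|5)=-1, (2|5)=-1; sign (−1)^0·-1^-2·-1^-4 = +1.
(a,b)_37: α=0, u≡26; β=1, v≡13 (mod 37); (26|37)=+1, (13|37)=-1; sign (−1)^0·+1^1·-1^0 = +1.
(a,b)_17: α=1, u≡15; β=1, v≡15 (mod 17); (15|17)=+1, (15|17)=+1; sign (−1)^0·+1^1·+1^1 = +1.
Every local symbol is +1, so the conic -323·x² + 1696413·y² = z² has ℚ_v-points for all v and hence a ℚ-point; (a, b / ℚ) ≅ M_2(ℚ).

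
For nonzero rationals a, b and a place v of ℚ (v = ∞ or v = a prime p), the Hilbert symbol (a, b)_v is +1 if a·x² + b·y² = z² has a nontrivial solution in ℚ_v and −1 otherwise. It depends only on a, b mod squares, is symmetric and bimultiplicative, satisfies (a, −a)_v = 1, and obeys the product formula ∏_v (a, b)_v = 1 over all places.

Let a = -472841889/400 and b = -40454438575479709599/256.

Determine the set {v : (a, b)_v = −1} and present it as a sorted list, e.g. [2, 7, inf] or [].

[19, 41, 43, inf]

(a, b) ≡ (-5289, -53751) mod (ℚ^×)²; places V = {2, 3, 5, 7, 13, 19, 23, 41, 43, ∞}.
(a,b)_2: α=-4, β=-8; u≡7, v≡1 (mod 8); ε(u)ε(v)=1·0, αω(v)=-4·0, βω(u)=-8·0; sum ≡ 0  ⇒  +1.
(a,b)_5: α=-2, u≡1; β=0, v≡1 (mod 5); (1|5)=+1, (1|5)=+1; sign (−1)^0·+1^0·+1^-2 = +1.
(a,b)_23: α=2, u≡6; β=1, v≡18 (mod 23); (6|23)=+1, (18|23)=+1; sign (−1)^0·+1^1·+1^2 = +1.
(a,b)_13: α=2, u≡7; β=2, v≡1 (mod 13); (7|13)=-1, (1|13)=+1; sign (−1)^0·-1^2·+1^2 = +1.
(a,b)_43: α=1, u≡25; β=2, v≡7 (mod 43); (25|43)=+1, (7|43)=-1; sign (−1)^0·+1^2·-1^1 = -1.
(a,b)_41: α=1, u≡29; β=3, v≡5 (mod 41); (29|41)=-1, (5|41)=+1; sign (−1)^0·-1^3·+1^1 = -1.
(a,b)_19: α=0, u≡15; β=3, v≡10 (mod 19); (15|19)=-1, (10|19)=-1; sign (−1)^0·-1^3·-1^0 = -1.
(a,b)_7: α=0, u≡5; β=2, v≡1 (mod 7); (5|7)=-1, (1|7)=+1; sign (−1)^0·-1^2·+1^0 = +1.
(a,b)_3: α=1, u≡1; β=5, v≡2 (mod 3); (1|3)=+1, (2|3)=-1; sign (−1)^1·+1^5·-1^1 = +1.
(a,b)_∞: sgn(-5289)=−, sgn(-53751)=−, so -1.
|Ram(-5289, -53751)| = 4, even; anisotropic at {19, 41, 43, ∞}.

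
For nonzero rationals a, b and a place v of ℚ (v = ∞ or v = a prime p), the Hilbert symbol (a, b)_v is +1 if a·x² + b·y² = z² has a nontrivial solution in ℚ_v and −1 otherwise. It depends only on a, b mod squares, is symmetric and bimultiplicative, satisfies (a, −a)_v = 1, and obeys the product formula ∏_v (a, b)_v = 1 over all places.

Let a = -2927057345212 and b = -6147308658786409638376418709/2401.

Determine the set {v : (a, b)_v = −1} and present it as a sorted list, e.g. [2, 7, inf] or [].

Mod squares: a ≡ -7, b ≡ -46189. Check v ∈ {∞, 2, 3, 7, 11, 13, 17, 19}.
v=17: a=17^2·(≡11), b=17^5·(≡14) mod 17; (11|17)=-1, (14|17)=-1; (−1)^{2·5·8}·(-1)^5·(-1)^2 = -1.
v=2: v_2(a)=2, v_2(b)=0; units ≡ 1, 3 (mod 8); ε·ε+αω+βω = 0·1+2·1+0·0 ≡ 0  ⇒  (a,b)_2 = +1.
v=11: a=11^2·(≡5), b=11^5·(≡1) mod 11; (5|11)=+1, (1|11)=+1; (−1)^{2·5·5}·(+1)^5·(+1)^2 = +1.
v=19: a=19^2·(≡15), b=19^7·(≡17) mod 19; (15|19)=-1, (17|19)=+1; (−1)^{2·7·9}·(-1)^7·(+1)^2 = -1.
v=13: a=13^2·(≡5), b=13^5·(≡10) mod 13; (5|13)=-1, (10|13)=+1; (−1)^{2·5·6}·(-1)^5·(+1)^2 = -1.
v=7: a=7^3·(≡6), b=7^-4·(≡4) mod 7; (6|7)=-1, (4|7)=+1; (−1)^{3·-4·3}·(-1)^-4·(+1)^3 = +1.
v=3: a=3^0·(≡2), b=3^4·(≡2) mod 3; (2|3)=-1, (2|3)=-1; (−1)^{0·4·1}·(-1)^4·(-1)^0 = +1.
v=∞: -7 < 0 and -46189 < 0  ⇒  (a,b)_∞ = -1.
|Ram(-7, -46189)| = 4, even; anisotropic at {13, 17, 19, ∞}.

[13, 17, 19, inf]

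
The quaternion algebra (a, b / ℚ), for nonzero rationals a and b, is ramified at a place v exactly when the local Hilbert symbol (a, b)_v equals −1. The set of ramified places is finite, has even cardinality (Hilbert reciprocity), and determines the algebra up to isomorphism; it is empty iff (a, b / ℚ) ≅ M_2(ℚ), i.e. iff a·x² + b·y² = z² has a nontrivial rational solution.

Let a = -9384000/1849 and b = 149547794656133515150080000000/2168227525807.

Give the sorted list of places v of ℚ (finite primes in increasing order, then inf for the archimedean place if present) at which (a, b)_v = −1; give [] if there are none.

[3, 13]

Mod squares: a ≡ -5865, b ≡ 294076965. Check v ∈ {∞, 2, 3, 5, 7, 11, 13, 17, 19, 23, 29, 43}.
v=43: a=43^-2·(≡19), b=43^-6·(≡7) mod 43; (19|43)=-1, (7|43)=-1; (−1)^{-2·-6·21}·(-1)^-6·(-1)^-2 = +1.
v=7: a=7^0·(≡4), b=7^-3·(≡5) mod 7; (4|7)=+1, (5|7)=-1; (−1)^{0·-3·3}·(+1)^-3·(-1)^0 = +1.
v=∞: -5865 < 0 and 294076965 > 0  ⇒  (a,b)_∞ = +1.
v=3: a=3^1·(≡1), b=3^3·(≡1) mod 3; (1|3)=+1, (1|3)=+1; (−1)^{1·3·1}·(+1)^3·(+1)^1 = -1.
v=29: a=29^0·(≡5), b=29^1·(≡21) mod 29; (5|29)=+1, (21|29)=-1; (−1)^{0·1·14}·(+1)^1·(-1)^0 = +1.
v=5: a=5^3·(≡2), b=5^7·(≡2) mod 5; (2|5)=-1, (2|5)=-1; (−1)^{3·7·2}·(-1)^7·(-1)^3 = +1.
v=19: a=19^0·(≡4), b=19^1·(≡15) mod 19; (4|19)=+1, (15|19)=-1; (−1)^{0·1·9}·(+1)^1·(-1)^0 = +1.
v=17: a=17^1·(≡11), b=17^7·(≡11) mod 17; (11|17)=-1, (11|17)=-1; (−1)^{1·7·8}·(-1)^7·(-1)^1 = +1.
v=23: a=23^1·(≡15), b=23^3·(≡1) mod 23; (15|23)=-1, (1|23)=+1; (−1)^{1·3·11}·(-1)^3·(+1)^1 = +1.
v=13: a=13^0·(≡8), b=13^1·(≡8) mod 13; (8|13)=-1, (8|13)=-1; (−1)^{0·1·6}·(-1)^1·(-1)^0 = -1.
v=2: v_2(a)=6, v_2(b)=14; units ≡ 7, 5 (mod 8); ε·ε+αω+βω = 1·0+6·1+14·0 ≡ 0  ⇒  (a,b)_2 = +1.
v=11: a=11^0·(≡1), b=11^2·(≡6) mod 11; (1|11)=+1, (6|11)=-1; (−1)^{0·2·5}·(+1)^2·(-1)^0 = +1.
(-5865, 294076965 / ℚ) ramifies at {3, 13}: a division algebra.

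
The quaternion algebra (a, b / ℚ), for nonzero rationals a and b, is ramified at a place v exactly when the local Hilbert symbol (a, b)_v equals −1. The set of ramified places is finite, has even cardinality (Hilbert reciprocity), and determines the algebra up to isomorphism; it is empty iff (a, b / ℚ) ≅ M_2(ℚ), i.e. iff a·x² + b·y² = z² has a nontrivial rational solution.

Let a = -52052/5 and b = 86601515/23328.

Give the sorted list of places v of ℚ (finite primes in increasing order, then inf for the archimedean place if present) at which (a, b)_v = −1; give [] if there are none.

[2, 5]

Mod squares: a ≡ -385, b ≡ 70. Check v ∈ {∞, 2, 3, 5, 7, 11, 13}.
v=∞: -385 < 0 and 70 > 0  ⇒  (a,b)_∞ = +1.
v=7: a=7^1·(≡1), b=7^1·(≡5) mod 7; (1|7)=+1, (5|7)=-1; (−1)^{1·1·3}·(+1)^1·(-1)^1 = +1.
v=5: a=5^-1·(≡3), b=5^1·(≡1) mod 5; (3|5)=-1, (1|5)=+1; (−1)^{-1·1·2}·(-1)^1·(+1)^-1 = -1.
v=3: a=3^0·(≡2), b=3^-6·(≡1) mod 3; (2|3)=-1, (1|3)=+1; (−1)^{0·-6·1}·(-1)^-6·(+1)^0 = +1.
v=11: a=11^1·(≡4), b=11^4·(≡1) mod 11; (4|11)=+1, (1|11)=+1; (−1)^{1·4·5}·(+1)^4·(+1)^1 = +1.
v=2: v_2(a)=2, v_2(b)=-5; units ≡ 7, 3 (mod 8); ε·ε+αω+βω = 1·1+2·1+-5·0 ≡ 1  ⇒  (a,b)_2 = -1.
v=13: a=13^2·(≡6), b=13^2·(≡11) mod 13; (6|13)=-1, (11|13)=-1; (−1)^{2·2·6}·(-1)^2·(-1)^2 = +1.
(-385, 70 / ℚ) ramifies at {2, 5}: a division algebra.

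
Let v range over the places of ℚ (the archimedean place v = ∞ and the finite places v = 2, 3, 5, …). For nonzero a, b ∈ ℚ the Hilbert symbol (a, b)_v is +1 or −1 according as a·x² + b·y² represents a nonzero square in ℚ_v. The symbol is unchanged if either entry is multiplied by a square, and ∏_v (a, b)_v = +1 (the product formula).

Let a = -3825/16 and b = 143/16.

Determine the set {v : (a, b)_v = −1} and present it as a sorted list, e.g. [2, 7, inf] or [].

(a, b) ≡ (-17, 143) mod (ℚ^×)²; places V = {2, 3, 5, 11, 13, 17, ∞}.
(a,b)_∞: sgn(-17)=−, sgn(143)=+, so +1.
(a,b)_3: α=2, u≡1; β=0, v≡2 (mod 3); (1|3)=+1, (2|3)=-1; sign (−1)^0·+1^0·-1^2 = +1.
(a,b)_2: α=-4, β=-4; u≡7, v≡7 (mod 8); ε(u)ε(v)=1·1, αω(v)=-4·0, βω(u)=-4·0; sum ≡ 1  ⇒  -1.
(a,b)_13: α=0, u≡12; β=1, v≡8 (mod 13); (12|13)=+1, (8|13)=-1; sign (−1)^0·+1^1·-1^0 = +1.
(a,b)_17: α=1, u≡4; β=0, v≡10 (mod 17); (4|17)=+1, (10|17)=-1; sign (−1)^0·+1^0·-1^1 = -1.
(a,b)_5: α=2, u≡2; β=0, v≡3 (mod 5); (2|5)=-1, (3|5)=-1; sign (−1)^0·-1^0·-1^2 = +1.
(a,b)_11: α=0, u≡5; β=1, v≡7 (mod 11); (5|11)=+1, (7|11)=-1; sign (−1)^0·+1^1·-1^0 = +1.
(-17, 143 / ℚ) ramifies at {2, 17}: a division algebra.

[2, 17]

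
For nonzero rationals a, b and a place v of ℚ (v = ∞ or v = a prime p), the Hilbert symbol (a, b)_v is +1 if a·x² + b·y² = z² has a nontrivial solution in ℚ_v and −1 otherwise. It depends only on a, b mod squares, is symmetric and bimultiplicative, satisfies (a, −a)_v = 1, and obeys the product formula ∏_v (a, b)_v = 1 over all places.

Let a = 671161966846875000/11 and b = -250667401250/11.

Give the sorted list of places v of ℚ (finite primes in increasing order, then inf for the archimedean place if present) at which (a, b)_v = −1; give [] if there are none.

(a, b) ≡ (2618, -22) mod (ℚ^×)²; places V = {2, 3, 5, 7, 11, 17, ∞}.
(a,b)_2: α=3, β=1; u≡5, v≡5 (mod 8); ε(u)ε(v)=0·0, αω(v)=3·1, βω(u)=1·1; sum ≡ 0  ⇒  +1.
(a,b)_∞: sgn(2618)=+, sgn(-22)=−, so +1.
(a,b)_7: α=5, u≡3; β=4, v≡3 (mod 7); (3|7)=-1, (3|7)=-1; sign (−1)^0·-1^4·-1^5 = -1.
(a,b)_17: α=5, u≡13; β=4, v≡6 (mod 17); (13|17)=+1, (6|17)=-1; sign (−1)^0·+1^4·-1^5 = -1.
(a,b)_11: α=-1, u≡2; β=-1, v≡9 (mod 11); (2|11)=-1, (9|11)=+1; sign (−1)^1·-1^-1·+1^-1 = +1.
(a,b)_3: α=2, u≡2; β=0, v≡2 (mod 3); (2|3)=-1, (2|3)=-1; sign (−1)^0·-1^0·-1^2 = +1.
(a,b)_5: α=8, u≡3; β=4, v≡3 (mod 5); (3|5)=-1, (3|5)=-1; sign (−1)^0·-1^4·-1^8 = +1.
(2618, -22 / ℚ) ramifies at {7, 17}: a division algebra.

[7, 17]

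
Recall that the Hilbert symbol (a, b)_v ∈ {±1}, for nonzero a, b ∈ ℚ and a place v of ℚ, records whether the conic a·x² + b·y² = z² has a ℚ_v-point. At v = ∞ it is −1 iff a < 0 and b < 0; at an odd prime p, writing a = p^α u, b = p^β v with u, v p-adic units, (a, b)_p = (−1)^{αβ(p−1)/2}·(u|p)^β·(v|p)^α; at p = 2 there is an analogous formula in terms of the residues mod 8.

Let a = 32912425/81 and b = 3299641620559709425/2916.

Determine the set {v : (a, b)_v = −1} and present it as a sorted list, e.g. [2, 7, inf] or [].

Mod squares: a ≡ 1316497, b ≡ 76153. Check v ∈ {∞, 2, 3, 5, 7, 11, 13, 17, 23, 37, 43}.
v=17: a=17^1·(≡5), b=17^2·(≡14) mod 17; (5|17)=-1, (14|17)=-1; (−1)^{1·2·8}·(-1)^2·(-1)^1 = -1.
v=13: a=13^1·(≡9), b=13^2·(≡10) mod 13; (9|13)=+1, (10|13)=+1; (−1)^{1·2·6}·(+1)^2·(+1)^1 = +1.
v=3: a=3^-4·(≡1), b=3^-6·(≡1) mod 3; (1|3)=+1, (1|3)=+1; (−1)^{-4·-6·1}·(+1)^-6·(+1)^-4 = +1.
v=37: a=37^1·(≡17), b=37^2·(≡30) mod 37; (17|37)=-1, (30|37)=+1; (−1)^{1·2·18}·(-1)^2·(+1)^1 = +1.
v=∞: 1316497 > 0 and 76153 > 0  ⇒  (a,b)_∞ = +1.
v=43: a=43^0·(≡41), b=43^1·(≡39) mod 43; (41|43)=+1, (39|43)=-1; (−1)^{0·1·21}·(+1)^1·(-1)^0 = +1.
v=5: a=5^2·(≡2), b=5^2·(≡2) mod 5; (2|5)=-1, (2|5)=-1; (−1)^{2·2·2}·(-1)^2·(-1)^2 = +1.
v=11: a=11^0·(≡10), b=11^1·(≡3) mod 11; (10|11)=-1, (3|11)=+1; (−1)^{0·1·5}·(-1)^1·(+1)^0 = -1.
v=2: v_2(a)=0, v_2(b)=-2; units ≡ 1, 1 (mod 8); ε·ε+αω+βω = 0·0+0·0+-2·0 ≡ 0  ⇒  (a,b)_2 = +1.
v=23: a=23^1·(≡14), b=23^3·(≡21) mod 23; (14|23)=-1, (21|23)=-1; (−1)^{1·3·11}·(-1)^3·(-1)^1 = -1.
v=7: a=7^1·(≡2), b=7^3·(≡4) mod 7; (2|7)=+1, (4|7)=+1; (−1)^{1·3·3}·(+1)^3·(+1)^1 = -1.
(1316497, 76153 / ℚ) ramifies at {7, 11, 17, 23}: a division algebra.

[7, 11, 17, 23]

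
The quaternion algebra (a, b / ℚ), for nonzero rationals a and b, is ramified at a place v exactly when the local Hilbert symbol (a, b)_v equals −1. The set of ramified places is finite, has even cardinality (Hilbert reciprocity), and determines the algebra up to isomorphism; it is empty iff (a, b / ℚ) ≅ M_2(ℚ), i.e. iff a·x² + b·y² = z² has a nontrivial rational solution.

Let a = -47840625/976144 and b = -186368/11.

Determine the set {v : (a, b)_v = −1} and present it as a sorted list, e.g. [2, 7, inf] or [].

(a, b) ≡ (-105, -2002) mod (ℚ^×)²; places V = {2, 3, 5, 7, 11, 13, 19, ∞}.
(a,b)_11: α=0, u≡9; β=-1, v≡5 (mod 11); (9|11)=+1, (5|11)=+1; sign (−1)^0·+1^-1·+1^0 = +1.
(a,b)_13: α=-2, u≡3; β=1, v≡5 (mod 13); (3|13)=+1, (5|13)=-1; sign (−1)^0·+1^1·-1^-2 = +1.
(a,b)_5: α=5, u≡4; β=0, v≡2 (mod 5); (4|5)=+1, (2|5)=-1; sign (−1)^0·+1^0·-1^5 = -1.
(a,b)_2: α=-4, β=11; u≡7, v≡7 (mod 8); ε(u)ε(v)=1·1, αω(v)=-4·0, βω(u)=11·0; sum ≡ 1  ⇒  -1.
(a,b)_∞: sgn(-105)=−, sgn(-2002)=−, so -1.
(a,b)_7: α=1, u≡5; β=1, v≡1 (mod 7); (5|7)=-1, (1|7)=+1; sign (−1)^1·-1^1·+1^1 = +1.
(a,b)_19: α=-2, u≡17; β=0, v≡2 (mod 19); (17|19)=+1, (2|19)=-1; sign (−1)^0·+1^0·-1^-2 = +1.
(a,b)_3: α=7, u≡1; β=0, v≡2 (mod 3); (1|3)=+1, (2|3)=-1; sign (−1)^0·+1^0·-1^7 = -1.
Ram(-105, -2002) = {2, 3, 5, ∞}; no ℚ_2-point on the conic.

[2, 3, 5, inf]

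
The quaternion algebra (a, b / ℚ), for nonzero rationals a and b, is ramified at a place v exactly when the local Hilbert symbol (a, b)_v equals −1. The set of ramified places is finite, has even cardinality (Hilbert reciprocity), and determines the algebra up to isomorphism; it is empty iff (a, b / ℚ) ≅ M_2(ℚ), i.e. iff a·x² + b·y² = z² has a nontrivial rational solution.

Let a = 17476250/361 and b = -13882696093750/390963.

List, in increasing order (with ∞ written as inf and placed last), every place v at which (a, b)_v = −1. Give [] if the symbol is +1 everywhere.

[2, 3, 11, 31]

Mod squares: a ≡ 27962, b ≡ -66. Check v ∈ {∞, 2, 3, 5, 11, 19, 31, 41}.
v=19: a=19^-2·(≡12), b=19^-4·(≡3) mod 19; (12|19)=-1, (3|19)=-1; (−1)^{-2·-4·9}·(-1)^-4·(-1)^-2 = +1.
v=3: a=3^0·(≡2), b=3^-1·(≡2) mod 3; (2|3)=-1, (2|3)=-1; (−1)^{0·-1·1}·(-1)^-1·(-1)^0 = -1.
v=41: a=41^1·(≡29), b=41^2·(≡9) mod 41; (29|41)=-1, (9|41)=+1; (−1)^{1·2·20}·(-1)^2·(+1)^1 = +1.
v=∞: 27962 > 0 and -66 < 0  ⇒  (a,b)_∞ = +1.
v=11: a=11^1·(≡1), b=11^1·(≡9) mod 11; (1|11)=+1, (9|11)=+1; (−1)^{1·1·5}·(+1)^1·(+1)^1 = -1.
v=31: a=31^1·(≡24), b=31^2·(≡11) mod 31; (24|31)=-1, (11|31)=-1; (−1)^{1·2·15}·(-1)^2·(-1)^1 = -1.
v=5: a=5^4·(≡2), b=5^8·(≡1) mod 5; (2|5)=-1, (1|5)=+1; (−1)^{4·8·2}·(-1)^8·(+1)^4 = +1.
v=2: v_2(a)=1, v_2(b)=1; units ≡ 5, 7 (mod 8); ε·ε+αω+βω = 0·1+1·0+1·1 ≡ 1  ⇒  (a,b)_2 = -1.
|Ram(27962, -66)| = 4, even; anisotropic at {2, 3, 11, 31}.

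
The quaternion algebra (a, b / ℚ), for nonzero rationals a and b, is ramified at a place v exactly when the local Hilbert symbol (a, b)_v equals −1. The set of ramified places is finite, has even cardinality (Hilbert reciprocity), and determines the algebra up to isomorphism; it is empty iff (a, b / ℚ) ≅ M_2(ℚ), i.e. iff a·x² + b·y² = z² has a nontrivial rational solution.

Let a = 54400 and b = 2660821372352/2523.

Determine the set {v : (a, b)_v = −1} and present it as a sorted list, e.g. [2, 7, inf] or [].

[2, 13]

(a, b) ≡ (34, 429) mod (ℚ^×)²; places V = {2, 3, 5, 11, 13, 17, 29, 59, ∞}.
(a,b)_11: α=0, u≡5; β=1, v≡10 (mod 11); (5|11)=+1, (10|11)=-1; sign (−1)^0·+1^1·-1^0 = +1.
(a,b)_13: α=0, u≡8; β=1, v≡11 (mod 13); (8|13)=-1, (11|13)=-1; sign (−1)^0·-1^1·-1^0 = -1.
(a,b)_3: α=0, u≡1; β=-1, v≡2 (mod 3); (1|3)=+1, (2|3)=-1; sign (−1)^0·+1^-1·-1^0 = +1.
(a,b)_29: α=0, u≡25; β=-2, v≡25 (mod 29); (25|29)=+1, (25|29)=+1; sign (−1)^0·+1^-2·+1^0 = +1.
(a,b)_∞: sgn(34)=+, sgn(429)=+, so +1.
(a,b)_59: α=0, u≡2; β=2, v≡41 (mod 59); (2|59)=-1, (41|59)=+1; sign (−1)^0·-1^2·+1^0 = +1.
(a,b)_5: α=2, u≡1; β=0, v≡4 (mod 5); (1|5)=+1, (4|5)=+1; sign (−1)^0·+1^0·+1^2 = +1.
(a,b)_17: α=1, u≡4; β=4, v≡16 (mod 17); (4|17)=+1, (16|17)=+1; sign (−1)^0·+1^4·+1^1 = +1.
(a,b)_2: α=7, β=6; u≡1, v≡5 (mod 8); ε(u)ε(v)=0·0, αω(v)=7·1, βω(u)=6·0; sum ≡ 1  ⇒  -1.
Ram(34, 429) = {2, 13}; no ℚ_2-point on the conic.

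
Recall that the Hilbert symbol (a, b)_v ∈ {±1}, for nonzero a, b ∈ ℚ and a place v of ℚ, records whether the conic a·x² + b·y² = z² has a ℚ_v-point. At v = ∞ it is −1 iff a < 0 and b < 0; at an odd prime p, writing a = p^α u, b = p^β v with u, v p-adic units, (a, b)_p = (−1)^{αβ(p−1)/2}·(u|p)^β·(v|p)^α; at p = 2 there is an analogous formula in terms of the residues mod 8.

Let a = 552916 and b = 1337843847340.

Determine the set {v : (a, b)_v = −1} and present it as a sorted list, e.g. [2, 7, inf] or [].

[7, 29]

Mod squares: a ≡ 2821, b ≡ 6825733915. Check v ∈ {∞, 2, 5, 7, 11, 13, 29, 31, 37, 41}.
v=13: a=13^1·(≡9), b=13^1·(≡1) mod 13; (9|13)=+1, (1|13)=+1; (−1)^{1·1·6}·(+1)^1·(+1)^1 = +1.
v=5: a=5^0·(≡1), b=5^1·(≡3) mod 5; (1|5)=+1, (3|5)=-1; (−1)^{0·1·2}·(+1)^1·(-1)^0 = +1.
v=7: a=7^3·(≡2), b=7^3·(≡4) mod 7; (2|7)=+1, (4|7)=+1; (−1)^{3·3·3}·(+1)^3·(+1)^3 = -1.
v=31: a=31^1·(≡11), b=31^1·(≡2) mod 31; (11|31)=-1, (2|31)=+1; (−1)^{1·1·15}·(-1)^1·(+1)^1 = +1.
v=41: a=41^0·(≡31), b=41^1·(≡4) mod 41; (31|41)=+1, (4|41)=+1; (−1)^{0·1·20}·(+1)^1·(+1)^0 = +1.
v=∞: 2821 > 0 and 6825733915 > 0  ⇒  (a,b)_∞ = +1.
v=2: v_2(a)=2, v_2(b)=2; units ≡ 5, 3 (mod 8); ε·ε+αω+βω = 0·1+2·1+2·1 ≡ 0  ⇒  (a,b)_2 = +1.
v=29: a=29^0·(≡2), b=29^1·(≡4) mod 29; (2|29)=-1, (4|29)=+1; (−1)^{0·1·14}·(-1)^1·(+1)^0 = -1.
v=11: a=11^0·(≡1), b=11^1·(≡9) mod 11; (1|11)=+1, (9|11)=+1; (−1)^{0·1·5}·(+1)^1·(+1)^0 = +1.
v=37: a=37^0·(≡25), b=37^1·(≡30) mod 37; (25|37)=+1, (30|37)=+1; (−1)^{0·1·18}·(+1)^1·(+1)^0 = +1.
Ram(2821, 6825733915) = {7, 29}; no ℚ_7-point on the conic.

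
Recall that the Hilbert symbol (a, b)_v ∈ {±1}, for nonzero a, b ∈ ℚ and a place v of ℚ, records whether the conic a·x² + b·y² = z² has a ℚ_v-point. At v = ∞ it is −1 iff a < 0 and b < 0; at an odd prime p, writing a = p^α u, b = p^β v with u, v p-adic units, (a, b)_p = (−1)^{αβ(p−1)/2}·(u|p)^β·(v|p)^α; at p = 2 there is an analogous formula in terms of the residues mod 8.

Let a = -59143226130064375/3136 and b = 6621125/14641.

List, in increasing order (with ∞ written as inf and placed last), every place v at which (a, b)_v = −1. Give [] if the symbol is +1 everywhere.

[5, 23, 29, 31, 41, 47]

Mod squares: a ≡ -479167, b ≡ 5405. Check v ∈ {∞, 2, 5, 7, 11, 13, 23, 29, 31, 41, 47}.
v=41: a=41^1·(≡23), b=41^0·(≡19) mod 41; (23|41)=+1, (19|41)=-1; (−1)^{1·0·20}·(+1)^0·(-1)^1 = -1.
v=31: a=31^1·(≡22), b=31^0·(≡23) mod 31; (22|31)=-1, (23|31)=-1; (−1)^{1·0·15}·(-1)^0·(-1)^1 = -1.
v=7: a=7^-2·(≡2), b=7^2·(≡1) mod 7; (2|7)=+1, (1|7)=+1; (−1)^{-2·2·3}·(+1)^2·(+1)^-2 = +1.
v=11: a=11^0·(≡9), b=11^-4·(≡5) mod 11; (9|11)=+1, (5|11)=+1; (−1)^{0·-4·5}·(+1)^-4·(+1)^0 = +1.
v=47: a=47^2·(≡44), b=47^1·(≡32) mod 47; (44|47)=-1, (32|47)=+1; (−1)^{2·1·23}·(-1)^1·(+1)^2 = -1.
v=13: a=13^3·(≡12), b=13^0·(≡10) mod 13; (12|13)=+1, (10|13)=+1; (−1)^{3·0·6}·(+1)^0·(+1)^3 = +1.
v=2: v_2(a)=-6, v_2(b)=0; units ≡ 1, 5 (mod 8); ε·ε+αω+βω = 0·0+-6·1+0·0 ≡ 0  ⇒  (a,b)_2 = +1.
v=5: a=5^4·(≡2), b=5^3·(≡4) mod 5; (2|5)=-1, (4|5)=+1; (−1)^{4·3·2}·(-1)^3·(+1)^4 = -1.
v=∞: -479167 < 0 and 5405 > 0  ⇒  (a,b)_∞ = +1.
v=29: a=29^1·(≡1), b=29^0·(≡17) mod 29; (1|29)=+1, (17|29)=-1; (−1)^{1·0·14}·(+1)^0·(-1)^1 = -1.
v=23: a=23^2·(≡14), b=23^1·(≡20) mod 23; (14|23)=-1, (20|23)=-1; (−1)^{2·1·11}·(-1)^1·(-1)^2 = -1.
(-479167, 5405 / ℚ) ramifies at {5, 23, 29, 31, 41, 47}: a division algebra.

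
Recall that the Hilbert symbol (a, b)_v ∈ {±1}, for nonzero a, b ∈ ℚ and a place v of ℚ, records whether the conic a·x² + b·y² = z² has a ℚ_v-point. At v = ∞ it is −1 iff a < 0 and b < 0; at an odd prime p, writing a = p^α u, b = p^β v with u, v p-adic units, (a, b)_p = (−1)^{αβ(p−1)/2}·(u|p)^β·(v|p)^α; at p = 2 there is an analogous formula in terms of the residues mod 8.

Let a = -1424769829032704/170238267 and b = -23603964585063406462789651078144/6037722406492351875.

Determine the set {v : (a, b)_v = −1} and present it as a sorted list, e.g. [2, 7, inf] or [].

Mod squares: a ≡ -11810337, b ≡ -407253. Check v ∈ {∞, 2, 3, 5, 7, 11, 19, 23, 29, 31, 41, 43}.
v=3: a=3^-11·(≡1), b=3^-21·(≡2) mod 3; (1|3)=+1, (2|3)=-1; (−1)^{-11·-21·1}·(+1)^-21·(-1)^-11 = +1.
v=31: a=31^-2·(≡26), b=31^-4·(≡10) mod 31; (26|31)=-1, (10|31)=+1; (−1)^{-2·-4·15}·(-1)^-4·(+1)^-2 = +1.
v=41: a=41^3·(≡18), b=41^5·(≡15) mod 41; (18|41)=+1, (15|41)=-1; (−1)^{3·5·20}·(+1)^5·(-1)^3 = -1.
v=∞: -11810337 < 0 and -407253 < 0  ⇒  (a,b)_∞ = -1.
v=11: a=11^1·(≡10), b=11^1·(≡4) mod 11; (10|11)=-1, (4|11)=+1; (−1)^{1·1·5}·(-1)^1·(+1)^1 = +1.
v=43: a=43^1·(≡6), b=43^1·(≡22) mod 43; (6|43)=+1, (22|43)=-1; (−1)^{1·1·21}·(+1)^1·(-1)^1 = +1.
v=7: a=7^1·(≡3), b=7^1·(≡6) mod 7; (3|7)=-1, (6|7)=-1; (−1)^{1·1·3}·(-1)^1·(-1)^1 = -1.
v=29: a=29^3·(≡24), b=29^6·(≡9) mod 29; (24|29)=+1, (9|29)=+1; (−1)^{3·6·14}·(+1)^6·(+1)^3 = +1.
v=23: a=23^0·(≡8), b=23^4·(≡16) mod 23; (8|23)=+1, (16|23)=+1; (−1)^{0·4·11}·(+1)^4·(+1)^0 = +1.
v=2: v_2(a)=8, v_2(b)=10; units ≡ 7, 3 (mod 8); ε·ε+αω+βω = 1·1+8·1+10·0 ≡ 1  ⇒  (a,b)_2 = -1.
v=19: a=19^0·(≡16), b=19^2·(≡15) mod 19; (16|19)=+1, (15|19)=-1; (−1)^{0·2·9}·(+1)^2·(-1)^0 = +1.
v=5: a=5^0·(≡3), b=5^-4·(≡2) mod 5; (3|5)=-1, (2|5)=-1; (−1)^{0·-4·2}·(-1)^-4·(-1)^0 = +1.
|Ram(-11810337, -407253)| = 4, even; anisotropic at {2, 7, 41, ∞}.

[2, 7, 41, inf]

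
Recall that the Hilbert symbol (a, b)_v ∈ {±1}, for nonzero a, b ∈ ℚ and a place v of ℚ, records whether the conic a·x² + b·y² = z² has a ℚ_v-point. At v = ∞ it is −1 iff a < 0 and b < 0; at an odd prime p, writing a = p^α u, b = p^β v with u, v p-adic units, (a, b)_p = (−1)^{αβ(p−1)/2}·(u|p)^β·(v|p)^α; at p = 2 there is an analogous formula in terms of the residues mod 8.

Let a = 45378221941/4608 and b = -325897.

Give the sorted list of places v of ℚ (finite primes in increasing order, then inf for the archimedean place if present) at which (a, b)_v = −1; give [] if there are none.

Mod squares: a ≡ 1858202, b ≡ -325897. Check v ∈ {∞, 2, 3, 11, 13, 17, 31, 41, 43, 53}.
v=3: a=3^-2·(≡2), b=3^0·(≡2) mod 3; (2|3)=-1, (2|3)=-1; (−1)^{-2·0·1}·(-1)^0·(-1)^-2 = +1.
v=31: a=31^1·(≡20), b=31^0·(≡6) mod 31; (20|31)=+1, (6|31)=-1; (−1)^{1·0·15}·(+1)^0·(-1)^1 = -1.
v=2: v_2(a)=-9, v_2(b)=0; units ≡ 5, 7 (mod 8); ε·ε+αω+βω = 0·1+-9·0+0·1 ≡ 0  ⇒  (a,b)_2 = +1.
v=11: a=11^0·(≡3), b=11^1·(≡7) mod 11; (3|11)=+1, (7|11)=-1; (−1)^{0·1·5}·(+1)^1·(-1)^0 = +1.
v=∞: 1858202 > 0 and -325897 < 0  ⇒  (a,b)_∞ = +1.
v=41: a=41^1·(≡13), b=41^0·(≡12) mod 41; (13|41)=-1, (12|41)=-1; (−1)^{1·0·20}·(-1)^0·(-1)^1 = -1.
v=13: a=13^2·(≡2), b=13^1·(≡8) mod 13; (2|13)=-1, (8|13)=-1; (−1)^{2·1·6}·(-1)^1·(-1)^2 = -1.
v=17: a=17^3·(≡2), b=17^0·(≡10) mod 17; (2|17)=+1, (10|17)=-1; (−1)^{3·0·8}·(+1)^0·(-1)^3 = -1.
v=53: a=53^0·(≡21), b=53^1·(≡52) mod 53; (21|53)=-1, (52|53)=+1; (−1)^{0·1·26}·(-1)^1·(+1)^0 = -1.
v=43: a=43^1·(≡22), b=43^1·(≡32) mod 43; (22|43)=-1, (32|43)=-1; (−1)^{1·1·21}·(-1)^1·(-1)^1 = -1.
Ram(1858202, -325897) = {13, 17, 31, 41, 43, 53}; no ℚ_13-point on the conic.

[13, 17, 31, 41, 43, 53]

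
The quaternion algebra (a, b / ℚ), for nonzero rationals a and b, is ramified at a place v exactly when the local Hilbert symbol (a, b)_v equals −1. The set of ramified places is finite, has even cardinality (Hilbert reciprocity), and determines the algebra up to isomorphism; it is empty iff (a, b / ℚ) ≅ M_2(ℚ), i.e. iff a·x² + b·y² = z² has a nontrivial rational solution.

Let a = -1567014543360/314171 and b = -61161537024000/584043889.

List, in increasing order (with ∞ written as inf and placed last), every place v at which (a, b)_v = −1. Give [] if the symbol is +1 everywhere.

[2, inf]

Mod squares: a ≡ -13090, b ≡ -35. Check v ∈ {∞, 2, 3, 5, 7, 11, 13, 17}.
v=∞: -13090 < 0 and -35 < 0  ⇒  (a,b)_∞ = -1.
v=11: a=11^-1·(≡4), b=11^-2·(≡3) mod 11; (4|11)=+1, (3|11)=+1; (−1)^{-1·-2·5}·(+1)^-2·(+1)^-1 = +1.
v=17: a=17^1·(≡5), b=17^2·(≡2) mod 17; (5|17)=-1, (2|17)=+1; (−1)^{1·2·8}·(-1)^2·(+1)^1 = +1.
v=2: v_2(a)=13, v_2(b)=12; units ≡ 7, 5 (mod 8); ε·ε+αω+βω = 1·0+13·1+12·0 ≡ 1  ⇒  (a,b)_2 = -1.
v=13: a=13^-4·(≡3), b=13^-6·(≡4) mod 13; (3|13)=+1, (4|13)=+1; (−1)^{-4·-6·6}·(+1)^-6·(+1)^-4 = +1.
v=3: a=3^8·(≡2), b=3^10·(≡1) mod 3; (2|3)=-1, (1|3)=+1; (−1)^{8·10·1}·(-1)^10·(+1)^8 = +1.
v=7: a=7^3·(≡6), b=7^1·(≡4) mod 7; (6|7)=-1, (4|7)=+1; (−1)^{3·1·3}·(-1)^1·(+1)^3 = +1.
v=5: a=5^1·(≡3), b=5^3·(≡2) mod 5; (3|5)=-1, (2|5)=-1; (−1)^{1·3·2}·(-1)^3·(-1)^1 = +1.
(-13090, -35 / ℚ) ramifies at {2, ∞}: a division algebra.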